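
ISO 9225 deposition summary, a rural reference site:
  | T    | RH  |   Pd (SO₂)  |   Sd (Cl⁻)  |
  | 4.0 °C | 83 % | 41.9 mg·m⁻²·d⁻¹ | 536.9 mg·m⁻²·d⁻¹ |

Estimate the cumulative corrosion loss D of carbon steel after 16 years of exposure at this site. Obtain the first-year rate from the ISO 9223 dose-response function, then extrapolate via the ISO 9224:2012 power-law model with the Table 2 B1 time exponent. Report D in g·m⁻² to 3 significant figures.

D(16) = 3.94e+03 g·m⁻²

carbon steel: f(T) = +0.150·(T−10) [T≤10 °C] = -0.9000
  Pd branch = 1.77·Pd^0.52·e^(0.02·RH+f) = 26.4 μm/a
  Cl⁻ term: 0.102·536.9^0.62·exp(0.033·83+0.04·4.0) = 91.23
  sum: 26.4 + 91.23 → r_corr = 117.6 μm/a
Power-law: D(16) = r_corr · 16^0.523
  D(16) = 117.6 × 16^0.523 = 117.6 × 4.263 = 501.5 μm
  Mass loss = 501.5 μm × 7.85 g/cm³ = 3937 g·m⁻²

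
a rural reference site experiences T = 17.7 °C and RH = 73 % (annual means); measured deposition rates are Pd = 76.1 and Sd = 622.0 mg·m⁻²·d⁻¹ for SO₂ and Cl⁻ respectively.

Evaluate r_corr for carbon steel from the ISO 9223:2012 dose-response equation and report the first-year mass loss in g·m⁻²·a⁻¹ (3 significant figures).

carbon steel: temperature factor f = -0.054·(7.7) = -0.4158
  Pd branch = 1.77·Pd^0.52·e^(0.02·RH+f) = 47.84 μm/a
  Sd branch = 0.102·Sd^0.62·e^(0.033·RH+0.04·T) = 124.3 μm/a
  r_corr = 47.84 + 124.3 = 172.1 μm/a
Convert to mass loss: 172.1 μm/a × 7.85 g/cm³ = 1351 g·m⁻²·a⁻¹

r_corr = 1.35e+03 g·m⁻²·a⁻¹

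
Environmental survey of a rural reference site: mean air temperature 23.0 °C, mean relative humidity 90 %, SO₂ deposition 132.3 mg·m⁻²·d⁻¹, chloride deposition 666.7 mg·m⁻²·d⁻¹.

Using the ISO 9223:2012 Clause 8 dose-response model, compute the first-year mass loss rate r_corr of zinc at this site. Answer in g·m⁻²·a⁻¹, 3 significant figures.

r_corr = 93.5 g·m⁻²·a⁻¹

zinc: f(T) = -0.071·(T−10) [T>10 °C] = -0.9230
  sulphur-dioxide contribution → 2.762 μm/a
  chloride contribution → 10.34 μm/a
  total first-year rate 13.1 μm/a
Convert to mass loss: 13.1 μm/a × 7.14 g/cm³ = 93.53 g·m⁻²·a⁻¹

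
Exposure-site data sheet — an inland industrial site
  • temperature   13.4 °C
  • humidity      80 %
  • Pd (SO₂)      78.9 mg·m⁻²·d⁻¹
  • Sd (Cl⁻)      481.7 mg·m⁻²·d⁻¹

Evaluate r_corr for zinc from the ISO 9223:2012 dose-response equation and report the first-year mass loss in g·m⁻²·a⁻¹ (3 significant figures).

zinc: T>10 °C ⇒ hinge -0.071·(13.4−10) = -0.2414
  Pd branch = 0.0129·Pd^0.44·e^(0.046·RH+f) = 2.746 μm/a
  Sd branch = 0.0175·Sd^0.57·e^(0.008·RH+0.085·T) = 3.506 μm/a
  sum: 2.746 + 3.506 → r_corr = 6.252 μm/a
Convert to mass loss: 6.252 μm/a × 7.14 g/cm³ = 44.64 g·m⁻²·a⁻¹

r_corr = 44.6 g·m⁻²·a⁻¹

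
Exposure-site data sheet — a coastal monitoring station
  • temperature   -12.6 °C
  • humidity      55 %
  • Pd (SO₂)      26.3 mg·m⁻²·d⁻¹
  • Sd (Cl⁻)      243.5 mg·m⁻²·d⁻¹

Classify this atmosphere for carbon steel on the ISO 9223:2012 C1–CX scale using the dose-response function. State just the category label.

C2

carbon steel: T≤10 °C ⇒ hinge +0.150·(-12.6−10) = -3.3900
  sulphur-dioxide contribution → 0.9813 μm/a
  chloride contribution → 11.42 μm/a
  ⇒ r_corr(carbon steel) = 12.4 μm/a
12.4 μm/a falls in (1.3, 25] for carbon steel → category C2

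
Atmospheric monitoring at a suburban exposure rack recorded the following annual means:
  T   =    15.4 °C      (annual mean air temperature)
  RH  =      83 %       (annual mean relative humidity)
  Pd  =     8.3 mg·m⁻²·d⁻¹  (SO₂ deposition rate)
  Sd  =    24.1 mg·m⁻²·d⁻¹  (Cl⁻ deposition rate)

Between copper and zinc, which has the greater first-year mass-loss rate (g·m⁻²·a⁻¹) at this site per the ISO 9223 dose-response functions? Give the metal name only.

copper

copper: f(T) = -0.080·(T−10) [T>10 °C] = -0.4320
  Pd branch = 0.0053·Pd^0.26·e^(0.059·RH+f) = 0.7987 μm/a
  Sd branch = 0.01025·Sd^0.27·e^(0.036·RH+0.049·T) = 1.022 μm/a
  r_corr = 0.7987 + 1.022 = 1.82 μm/a
  mass loss = 1.82 μm/a × 8.96 g/cm³ = 16.31 g·m⁻²·a⁻¹
zinc: f(T) = -0.071·(T−10) [T>10 °C] = -0.3834
  SO₂ term: 0.0129·8.3^0.44·exp(0.046·83-0.3834) = 1.015
  Sd branch = 0.0175·Sd^0.57·e^(0.008·RH+0.085·T) = 0.7721 μm/a
  r_corr = 1.015 + 0.7721 = 1.787 μm/a
  mass loss = 1.787 μm/a × 7.14 g/cm³ = 12.76 g·m⁻²·a⁻¹
Ordering by g·m⁻²·a⁻¹: copper (16.3) > zinc (12.8)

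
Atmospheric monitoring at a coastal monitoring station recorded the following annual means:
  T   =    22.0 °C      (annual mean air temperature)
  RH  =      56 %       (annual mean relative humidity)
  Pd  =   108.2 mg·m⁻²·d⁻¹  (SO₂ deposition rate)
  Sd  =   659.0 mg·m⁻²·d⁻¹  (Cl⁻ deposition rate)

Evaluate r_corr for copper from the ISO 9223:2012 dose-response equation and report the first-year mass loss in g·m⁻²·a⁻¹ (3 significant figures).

copper: temperature factor f = -0.080·(12.0) = -0.9600
  sulphur-dioxide contribution → 0.1867 μm/a
  chloride contribution → 1.305 μm/a
  ⇒ r_corr(copper) = 1.491 μm/a
Convert to mass loss: 1.491 μm/a × 8.96 g/cm³ = 13.36 g·m⁻²·a⁻¹

r_corr = 13.4 g·m⁻²·a⁻¹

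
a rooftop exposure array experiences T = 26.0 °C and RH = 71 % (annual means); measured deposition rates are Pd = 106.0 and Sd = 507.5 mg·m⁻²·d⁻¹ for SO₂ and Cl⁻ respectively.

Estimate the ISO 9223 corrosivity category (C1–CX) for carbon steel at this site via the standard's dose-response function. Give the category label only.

C5

carbon steel: temperature factor f = -0.054·(16.0) = -0.8640
  sulphur-dioxide contribution → 34.88 μm/a
  chloride contribution → 143 μm/a
  total first-year rate 177.8 μm/a
ISO 9223 Table 2 (carbon steel): 80 < 178 ≤ 200 μm/a ⇒ C5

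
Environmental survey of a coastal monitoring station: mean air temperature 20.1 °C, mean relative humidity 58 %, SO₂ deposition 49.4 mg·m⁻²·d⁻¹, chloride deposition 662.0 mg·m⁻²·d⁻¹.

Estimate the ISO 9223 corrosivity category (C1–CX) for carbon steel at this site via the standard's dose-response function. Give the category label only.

carbon steel: T>10 °C ⇒ hinge -0.054·(20.1−10) = -0.5454
  sulphur-dioxide contribution → 24.87 μm/a
  chloride contribution → 86.69 μm/a
  total first-year rate 111.6 μm/a
ISO 9223 Table 2 (carbon steel): 80 < 112 ≤ 200 μm/a ⇒ C5

C5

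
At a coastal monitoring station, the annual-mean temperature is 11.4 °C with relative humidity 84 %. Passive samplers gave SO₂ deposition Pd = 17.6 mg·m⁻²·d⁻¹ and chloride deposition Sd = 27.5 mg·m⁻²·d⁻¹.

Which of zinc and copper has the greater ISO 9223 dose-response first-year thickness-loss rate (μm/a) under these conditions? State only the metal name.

zinc: f(T) = -0.071·(T−10) [T>10 °C] = -0.0994
  sulphur-dioxide contribution → 1.966 μm/a
  chloride contribution → 0.5972 μm/a
  total first-year rate 2.563 μm/a
copper: T>10 °C ⇒ hinge -0.080·(11.4−10) = -0.1120
  sulphur-dioxide contribution → 1.419 μm/a
  chloride contribution → 0.9021 μm/a
  ⇒ r_corr(copper) = 2.321 μm/a
Ordering by μm/a: zinc (2.56) > copper (2.32)

zinc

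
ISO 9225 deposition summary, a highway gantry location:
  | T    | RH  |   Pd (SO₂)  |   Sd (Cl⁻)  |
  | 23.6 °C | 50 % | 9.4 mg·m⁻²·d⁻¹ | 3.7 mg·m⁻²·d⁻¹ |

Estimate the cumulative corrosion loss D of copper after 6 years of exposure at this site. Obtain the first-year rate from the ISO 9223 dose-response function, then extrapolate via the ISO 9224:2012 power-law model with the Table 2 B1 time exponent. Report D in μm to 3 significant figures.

D(6) = 1.13 μm

copper: T>10 °C ⇒ hinge -0.080·(23.6−10) = -1.0880
  sulphur-dioxide contribution → 0.06109 μm/a
  chloride contribution → 0.2806 μm/a
  total first-year rate 0.3417 μm/a
Long-term exponent b (ISO 9224 Table 2, B1) = 0.667
  D(6) = 0.3417 × 6^0.667 = 0.3417 × 3.304 = 1.129 μm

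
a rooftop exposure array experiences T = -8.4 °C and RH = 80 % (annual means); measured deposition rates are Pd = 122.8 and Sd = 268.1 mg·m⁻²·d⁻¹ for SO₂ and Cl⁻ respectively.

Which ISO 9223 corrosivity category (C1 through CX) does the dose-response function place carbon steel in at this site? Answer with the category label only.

C3

carbon steel: temperature factor f = +0.150·(-18.4) = -2.7600
  sulphur-dioxide contribution → 6.77 μm/a
  chloride contribution → 32.72 μm/a
  total first-year rate 39.49 μm/a
39.5 μm/a falls in (25, 50] for carbon steel → category C3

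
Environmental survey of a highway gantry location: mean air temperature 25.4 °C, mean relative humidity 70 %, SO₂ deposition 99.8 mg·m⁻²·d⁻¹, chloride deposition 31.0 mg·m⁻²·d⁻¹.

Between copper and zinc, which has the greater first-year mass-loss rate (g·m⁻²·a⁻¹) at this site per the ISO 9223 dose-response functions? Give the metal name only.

zinc

copper: T>10 °C ⇒ hinge -0.080·(25.4−10) = -1.2320
  sulphur-dioxide contribution → 0.3182 μm/a
  chloride contribution → 1.118 μm/a
  ⇒ r_corr(copper) = 1.436 μm/a
  mass loss = 1.436 μm/a × 8.96 g/cm³ = 12.87 g·m⁻²·a⁻¹
zinc: T>10 °C ⇒ hinge -0.071·(25.4−10) = -1.0934
  sulphur-dioxide contribution → 0.8199 μm/a
  chloride contribution → 1.879 μm/a
  ⇒ r_corr(zinc) = 2.699 μm/a
  mass loss = 2.699 μm/a × 7.14 g/cm³ = 19.27 g·m⁻²·a⁻¹
Ordering by g·m⁻²·a⁻¹: zinc (19.3) > copper (12.9)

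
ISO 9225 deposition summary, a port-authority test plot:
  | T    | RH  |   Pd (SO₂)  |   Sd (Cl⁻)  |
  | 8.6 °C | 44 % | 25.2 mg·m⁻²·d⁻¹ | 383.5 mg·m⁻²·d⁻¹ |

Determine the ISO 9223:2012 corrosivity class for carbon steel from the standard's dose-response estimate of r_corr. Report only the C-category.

C3

carbon steel: T≤10 °C ⇒ hinge +0.150·(8.6−10) = -0.2100
  sulphur-dioxide contribution → 18.52 μm/a
  chloride contribution → 24.58 μm/a
  total first-year rate 43.1 μm/a
ISO 9223 Table 2 (carbon steel): 25 < 43.1 ≤ 50 μm/a ⇒ C3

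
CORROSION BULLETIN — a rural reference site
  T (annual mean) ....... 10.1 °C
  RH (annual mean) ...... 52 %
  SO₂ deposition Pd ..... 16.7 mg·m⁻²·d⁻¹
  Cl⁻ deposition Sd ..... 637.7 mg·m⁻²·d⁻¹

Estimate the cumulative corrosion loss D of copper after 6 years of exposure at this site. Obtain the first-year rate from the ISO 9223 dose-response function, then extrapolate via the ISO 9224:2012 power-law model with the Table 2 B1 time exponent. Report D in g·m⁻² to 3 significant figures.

D(6) = 25.5 g·m⁻²

copper: f(T) = -0.080·(T−10) [T>10 °C] = -0.0080
  SO₂ term: 0.0053·16.7^0.26·exp(0.059·52-0.0080) = 0.235
  Sd branch = 0.01025·Sd^0.27·e^(0.036·RH+0.049·T) = 0.625 μm/a
  sum: 0.235 + 0.625 → r_corr = 0.8601 μm/a
Power-law: D(6) = r_corr · 6^0.667
  D(6) = 0.8601 × 6^0.667 = 0.8601 × 3.304 = 2.842 μm
  Mass loss = 2.842 μm × 8.96 g/cm³ = 25.46 g·m⁻²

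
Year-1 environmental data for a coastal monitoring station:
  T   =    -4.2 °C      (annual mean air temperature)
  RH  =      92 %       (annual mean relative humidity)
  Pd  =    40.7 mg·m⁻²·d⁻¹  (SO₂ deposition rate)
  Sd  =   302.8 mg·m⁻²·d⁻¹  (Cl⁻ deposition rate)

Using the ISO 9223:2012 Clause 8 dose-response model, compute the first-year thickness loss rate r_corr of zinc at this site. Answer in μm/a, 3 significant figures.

zinc: f(T) = +0.038·(T−10) [T≤10 °C] = -0.5396
  Pd branch = 0.0129·Pd^0.44·e^(0.046·RH+f) = 2.645 μm/a
  Sd branch = 0.0175·Sd^0.57·e^(0.008·RH+0.085·T) = 0.6636 μm/a
  r_corr = 2.645 + 0.6636 = 3.308 μm/a

r_corr = 3.31 μm/a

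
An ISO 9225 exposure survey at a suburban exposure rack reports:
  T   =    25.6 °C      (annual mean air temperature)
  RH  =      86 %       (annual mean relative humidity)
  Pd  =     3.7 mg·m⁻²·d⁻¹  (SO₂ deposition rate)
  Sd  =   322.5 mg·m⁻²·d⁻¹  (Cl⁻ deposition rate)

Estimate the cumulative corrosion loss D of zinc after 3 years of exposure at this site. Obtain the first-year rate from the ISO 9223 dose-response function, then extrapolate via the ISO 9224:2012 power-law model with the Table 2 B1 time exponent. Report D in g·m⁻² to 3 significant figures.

D(3) = 151 g·m⁻²

zinc: f(T) = -0.071·(T−10) [T>10 °C] = -1.1076
  SO₂ term: 0.0129·3.7^0.44·exp(0.046·86-1.1076) = 0.396
  Cl⁻ term: 0.0175·322.5^0.57·exp(0.008·86+0.085·25.6) = 8.255
  sum: 0.396 + 8.255 → r_corr = 8.651 μm/a
ISO 9224: D(t) = r_corr · t^b with b = 0.813 (zinc, B1)
  D(3) = 8.651 × 3^0.813 = 8.651 × 2.443 = 21.13 μm
  Mass loss = 21.13 μm × 7.14 g/cm³ = 150.9 g·m⁻²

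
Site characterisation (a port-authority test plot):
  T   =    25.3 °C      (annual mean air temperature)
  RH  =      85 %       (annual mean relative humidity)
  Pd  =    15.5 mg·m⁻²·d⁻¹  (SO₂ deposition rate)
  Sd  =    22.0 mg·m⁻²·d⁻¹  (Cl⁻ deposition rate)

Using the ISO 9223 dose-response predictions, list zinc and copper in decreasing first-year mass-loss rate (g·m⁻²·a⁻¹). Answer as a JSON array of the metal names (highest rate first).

zinc: T>10 °C ⇒ hinge -0.071·(25.3−10) = -1.0863
  sulphur-dioxide contribution → 0.7255 μm/a
  chloride contribution → 1.728 μm/a
  total first-year rate 2.453 μm/a
  mass loss = 2.453 μm/a × 7.14 g/cm³ = 17.52 g·m⁻²·a⁻¹
copper: f(T) = -0.080·(T−10) [T>10 °C] = -1.2240
  sulphur-dioxide contribution → 0.4788 μm/a
  chloride contribution → 1.74 μm/a
  total first-year rate 2.219 μm/a
  mass loss = 2.219 μm/a × 8.96 g/cm³ = 19.88 g·m⁻²·a⁻¹
Ordering by g·m⁻²·a⁻¹: copper (19.9) > zinc (17.5)

["copper", "zinc"]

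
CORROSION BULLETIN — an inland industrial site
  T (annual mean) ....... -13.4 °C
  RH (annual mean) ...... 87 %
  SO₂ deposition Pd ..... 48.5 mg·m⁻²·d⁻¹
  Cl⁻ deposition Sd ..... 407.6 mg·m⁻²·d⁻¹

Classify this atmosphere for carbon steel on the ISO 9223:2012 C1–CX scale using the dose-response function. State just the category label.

C3

carbon steel: temperature factor f = +0.150·(-23.4) = -3.5100
  sulphur-dioxide contribution → 2.269 μm/a
  chloride contribution → 43.75 μm/a
  total first-year rate 46.02 μm/a
46 μm/a falls in (25, 50] for carbon steel → category C3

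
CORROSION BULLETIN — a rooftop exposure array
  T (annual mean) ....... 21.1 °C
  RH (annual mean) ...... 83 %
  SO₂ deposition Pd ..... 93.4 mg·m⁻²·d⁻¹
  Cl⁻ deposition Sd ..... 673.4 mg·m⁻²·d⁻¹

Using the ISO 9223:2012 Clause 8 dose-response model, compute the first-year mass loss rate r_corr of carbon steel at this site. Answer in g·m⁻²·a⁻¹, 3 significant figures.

carbon steel: T>10 °C ⇒ hinge -0.054·(21.1−10) = -0.5994
  SO₂ term: 1.77·93.4^0.52·exp(0.02·83-0.5994) = 54.1
  Sd branch = 0.102·Sd^0.62·e^(0.033·RH+0.04·T) = 208.1 μm/a
  sum: 54.1 + 208.1 → r_corr = 262.2 μm/a
Convert to mass loss: 262.2 μm/a × 7.85 g/cm³ = 2058 g·m⁻²·a⁻¹

r_corr = 2.06e+03 g·m⁻²·a⁻¹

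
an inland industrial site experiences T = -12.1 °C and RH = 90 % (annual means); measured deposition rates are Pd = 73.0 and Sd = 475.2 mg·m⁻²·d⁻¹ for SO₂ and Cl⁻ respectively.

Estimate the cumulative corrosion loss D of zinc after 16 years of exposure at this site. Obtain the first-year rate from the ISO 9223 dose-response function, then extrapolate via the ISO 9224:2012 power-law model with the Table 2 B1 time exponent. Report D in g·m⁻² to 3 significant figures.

D(16) = 187 g·m⁻²

zinc: T≤10 °C ⇒ hinge +0.038·(-12.1−10) = -0.8398
  SO₂ term: 0.0129·73.0^0.44·exp(0.046·90-0.8398) = 2.311
  Sd branch = 0.0175·Sd^0.57·e^(0.008·RH+0.085·T) = 0.4314 μm/a
  sum: 2.311 + 0.4314 → r_corr = 2.742 μm/a
Power-law: D(16) = r_corr · 16^0.813
  D(16) = 2.742 × 16^0.813 = 2.742 × 9.527 = 26.12 μm
  Mass loss = 26.12 μm × 7.14 g/cm³ = 186.5 g·m⁻²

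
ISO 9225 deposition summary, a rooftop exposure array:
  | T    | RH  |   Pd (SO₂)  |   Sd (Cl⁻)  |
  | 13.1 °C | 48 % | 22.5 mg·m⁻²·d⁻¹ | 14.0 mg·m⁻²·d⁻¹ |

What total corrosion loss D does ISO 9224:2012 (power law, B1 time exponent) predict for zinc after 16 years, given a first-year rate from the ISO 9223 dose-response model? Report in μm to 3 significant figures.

zinc: f(T) = -0.071·(T−10) [T>10 °C] = -0.2201
  sulphur-dioxide contribution → 0.3706 μm/a
  chloride contribution → 0.3521 μm/a
  total first-year rate 0.7227 μm/a
Long-term exponent b (ISO 9224 Table 2, B1) = 0.813
  D(16) = 0.7227 × 16^0.813 = 0.7227 × 9.527 = 6.885 μm

D(16) = 6.89 μm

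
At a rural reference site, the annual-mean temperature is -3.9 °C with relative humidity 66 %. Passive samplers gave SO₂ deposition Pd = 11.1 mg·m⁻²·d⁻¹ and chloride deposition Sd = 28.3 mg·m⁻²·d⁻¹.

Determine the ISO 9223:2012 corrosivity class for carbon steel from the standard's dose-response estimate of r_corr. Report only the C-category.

C2

carbon steel: temperature factor f = +0.150·(-13.9) = -2.0850
  SO₂ term: 1.77·11.1^0.52·exp(0.02·66-2.0850) = 2.879
  Sd branch = 0.102·Sd^0.62·e^(0.033·RH+0.04·T) = 6.121 μm/a
  sum: 2.879 + 6.121 → r_corr = 9.001 μm/a
ISO 9223 Table 2 (carbon steel): 1.3 < 9 ≤ 25 μm/a ⇒ C2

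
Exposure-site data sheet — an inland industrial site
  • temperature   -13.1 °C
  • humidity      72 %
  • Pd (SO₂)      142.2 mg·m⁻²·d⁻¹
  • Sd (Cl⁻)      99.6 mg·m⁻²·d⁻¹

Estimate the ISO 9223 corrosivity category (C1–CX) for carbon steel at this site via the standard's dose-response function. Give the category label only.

carbon steel: f(T) = +0.150·(T−10) [T≤10 °C] = -3.4650
  SO₂ term: 1.77·142.2^0.52·exp(0.02·72-3.4650) = 3.076
  Sd branch = 0.102·Sd^0.62·e^(0.033·RH+0.04·T) = 11.27 μm/a
  r_corr = 3.076 + 11.27 = 14.34 μm/a
ISO 9223 Table 2 (carbon steel): 1.3 < 14.3 ≤ 25 μm/a ⇒ C2

C2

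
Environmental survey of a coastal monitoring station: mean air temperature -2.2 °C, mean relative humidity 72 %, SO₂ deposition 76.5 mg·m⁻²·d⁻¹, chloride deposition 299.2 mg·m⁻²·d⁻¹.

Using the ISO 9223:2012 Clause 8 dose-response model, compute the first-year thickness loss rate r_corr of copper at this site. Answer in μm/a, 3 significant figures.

copper: f(T) = +0.126·(T−10) [T≤10 °C] = -1.5372
  Pd branch = 0.0053·Pd^0.26·e^(0.059·RH+f) = 0.2462 μm/a
  Sd branch = 0.01025·Sd^0.27·e^(0.036·RH+0.049·T) = 0.5729 μm/a
  sum: 0.2462 + 0.5729 → r_corr = 0.8192 μm/a

r_corr = 0.819 μm/a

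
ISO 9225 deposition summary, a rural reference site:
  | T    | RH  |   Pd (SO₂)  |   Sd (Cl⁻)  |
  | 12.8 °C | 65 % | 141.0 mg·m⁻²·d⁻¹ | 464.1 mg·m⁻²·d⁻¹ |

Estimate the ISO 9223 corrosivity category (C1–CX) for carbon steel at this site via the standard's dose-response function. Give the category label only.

C5

carbon steel: temperature factor f = -0.054·(2.8) = -0.1512
  Pd branch = 1.77·Pd^0.52·e^(0.02·RH+f) = 73.2 μm/a
  Cl⁻ term: 0.102·464.1^0.62·exp(0.033·65+0.04·12.8) = 65.44
  sum: 73.2 + 65.44 → r_corr = 138.6 μm/a
139 μm/a falls in (80, 200] for carbon steel → category C5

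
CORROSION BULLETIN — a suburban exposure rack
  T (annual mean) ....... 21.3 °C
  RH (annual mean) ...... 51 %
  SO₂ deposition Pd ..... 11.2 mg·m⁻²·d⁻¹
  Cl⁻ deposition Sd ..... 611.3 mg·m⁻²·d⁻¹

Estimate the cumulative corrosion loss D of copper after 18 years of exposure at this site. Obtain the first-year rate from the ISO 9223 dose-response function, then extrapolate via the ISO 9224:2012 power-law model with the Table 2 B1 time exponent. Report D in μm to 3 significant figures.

copper: temperature factor f = -0.080·(11.3) = -0.9040
  Pd branch = 0.0053·Pd^0.26·e^(0.059·RH+f) = 0.08152 μm/a
  Cl⁻ term: 0.01025·611.3^0.27·exp(0.036·51+0.049·21.3) = 1.032
  r_corr = 0.08152 + 1.032 = 1.113 μm/a
Power-law: D(18) = r_corr · 18^0.667
  D(18) = 1.113 × 18^0.667 = 1.113 × 6.875 = 7.655 μm

D(18) = 7.65 μm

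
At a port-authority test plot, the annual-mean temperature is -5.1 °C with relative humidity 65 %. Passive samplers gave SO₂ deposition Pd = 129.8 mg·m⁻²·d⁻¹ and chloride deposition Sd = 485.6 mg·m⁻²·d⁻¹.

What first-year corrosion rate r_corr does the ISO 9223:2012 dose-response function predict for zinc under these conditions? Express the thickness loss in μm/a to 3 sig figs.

zinc: f(T) = +0.038·(T−10) [T≤10 °C] = -0.5738
  Pd branch = 0.0129·Pd^0.44·e^(0.046·RH+f) = 1.23 μm/a
  Cl⁻ term: 0.0175·485.6^0.57·exp(0.008·65+0.085·-5.1) = 0.6483
  sum: 1.23 + 0.6483 → r_corr = 1.878 μm/a

r_corr = 1.88 μm/a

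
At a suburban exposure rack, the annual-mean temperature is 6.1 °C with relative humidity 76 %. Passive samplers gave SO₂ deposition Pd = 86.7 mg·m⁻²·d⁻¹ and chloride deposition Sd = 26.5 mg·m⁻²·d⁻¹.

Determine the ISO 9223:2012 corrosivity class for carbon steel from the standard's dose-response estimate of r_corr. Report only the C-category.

C4

carbon steel: T≤10 °C ⇒ hinge +0.150·(6.1−10) = -0.5850
  SO₂ term: 1.77·86.7^0.52·exp(0.02·76-0.5850) = 45.9
  Sd branch = 0.102·Sd^0.62·e^(0.033·RH+0.04·T) = 12.2 μm/a
  r_corr = 45.9 + 12.2 = 58.09 μm/a
58.1 μm/a falls in (50, 80] for carbon steel → category C4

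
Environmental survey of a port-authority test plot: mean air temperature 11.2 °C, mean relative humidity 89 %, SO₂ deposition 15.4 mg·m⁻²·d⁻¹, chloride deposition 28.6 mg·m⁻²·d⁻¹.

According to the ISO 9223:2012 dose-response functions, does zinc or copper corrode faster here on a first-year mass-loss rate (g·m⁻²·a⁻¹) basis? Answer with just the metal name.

copper

zinc: T>10 °C ⇒ hinge -0.071·(11.2−10) = -0.0852
  SO₂ term: 0.0129·15.4^0.44·exp(0.046·89-0.0852) = 2.366
  Sd branch = 0.0175·Sd^0.57·e^(0.008·RH+0.085·T) = 0.6249 μm/a
  r_corr = 2.366 + 0.6249 = 2.991 μm/a
  mass loss = 2.991 μm/a × 7.14 g/cm³ = 21.36 g·m⁻²·a⁻¹
copper: temperature factor f = -0.080·(1.2) = -0.0960
  Pd branch = 0.0053·Pd^0.26·e^(0.059·RH+f) = 1.87 μm/a
  Cl⁻ term: 0.01025·28.6^0.27·exp(0.036·89+0.049·11.2) = 1.081
  sum: 1.87 + 1.081 → r_corr = 2.951 μm/a
  mass loss = 2.951 μm/a × 8.96 g/cm³ = 26.44 g·m⁻²·a⁻¹
Ordering by g·m⁻²·a⁻¹: copper (26.4) > zinc (21.4)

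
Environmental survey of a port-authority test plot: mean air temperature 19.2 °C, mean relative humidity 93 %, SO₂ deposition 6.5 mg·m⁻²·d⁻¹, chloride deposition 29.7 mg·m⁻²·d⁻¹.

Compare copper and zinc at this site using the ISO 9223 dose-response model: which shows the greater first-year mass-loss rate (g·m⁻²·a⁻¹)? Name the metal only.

copper

copper: f(T) = -0.080·(T−10) [T>10 °C] = -0.7360
  Pd branch = 0.0053·Pd^0.26·e^(0.059·RH+f) = 0.9976 μm/a
  Sd branch = 0.01025·Sd^0.27·e^(0.036·RH+0.049·T) = 1.866 μm/a
  r_corr = 0.9976 + 1.866 = 2.864 μm/a
  mass loss = 2.864 μm/a × 8.96 g/cm³ = 25.66 g·m⁻²·a⁻¹
zinc: temperature factor f = -0.071·(9.2) = -0.6532
  SO₂ term: 0.0129·6.5^0.44·exp(0.046·93-0.6532) = 1.103
  Cl⁻ term: 0.0175·29.7^0.57·exp(0.008·93+0.085·19.2) = 1.301
  sum: 1.103 + 1.301 → r_corr = 2.404 μm/a
  mass loss = 2.404 μm/a × 7.14 g/cm³ = 17.17 g·m⁻²·a⁻¹
Ordering by g·m⁻²·a⁻¹: copper (25.7) > zinc (17.2)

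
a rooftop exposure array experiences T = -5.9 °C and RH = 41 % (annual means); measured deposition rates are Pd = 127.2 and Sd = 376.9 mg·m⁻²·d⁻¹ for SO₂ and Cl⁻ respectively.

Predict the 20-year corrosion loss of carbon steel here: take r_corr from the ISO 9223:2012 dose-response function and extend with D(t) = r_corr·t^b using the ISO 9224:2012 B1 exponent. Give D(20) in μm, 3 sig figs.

D(20) = 81.1 μm

carbon steel: f(T) = +0.150·(T−10) [T≤10 °C] = -2.3850
  sulphur-dioxide contribution → 4.599 μm/a
  chloride contribution → 12.33 μm/a
  ⇒ r_corr(carbon steel) = 16.93 μm/a
Power-law: D(20) = r_corr · 20^0.523
  D(20) = 16.93 × 20^0.523 = 16.93 × 4.791 = 81.11 μm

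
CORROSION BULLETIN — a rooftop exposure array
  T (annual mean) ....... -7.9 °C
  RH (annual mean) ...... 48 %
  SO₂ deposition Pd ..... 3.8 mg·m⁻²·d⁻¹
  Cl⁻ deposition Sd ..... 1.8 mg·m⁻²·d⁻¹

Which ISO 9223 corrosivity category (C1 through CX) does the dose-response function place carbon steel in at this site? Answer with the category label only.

C1

carbon steel: f(T) = +0.150·(T−10) [T≤10 °C] = -2.6850
  SO₂ term: 1.77·3.8^0.52·exp(0.02·48-2.6850) = 0.6314
  Sd branch = 0.102·Sd^0.62·e^(0.033·RH+0.04·T) = 0.5219 μm/a
  sum: 0.6314 + 0.5219 → r_corr = 1.153 μm/a
1.15 μm/a falls in (0, 1.3] for carbon steel → category C1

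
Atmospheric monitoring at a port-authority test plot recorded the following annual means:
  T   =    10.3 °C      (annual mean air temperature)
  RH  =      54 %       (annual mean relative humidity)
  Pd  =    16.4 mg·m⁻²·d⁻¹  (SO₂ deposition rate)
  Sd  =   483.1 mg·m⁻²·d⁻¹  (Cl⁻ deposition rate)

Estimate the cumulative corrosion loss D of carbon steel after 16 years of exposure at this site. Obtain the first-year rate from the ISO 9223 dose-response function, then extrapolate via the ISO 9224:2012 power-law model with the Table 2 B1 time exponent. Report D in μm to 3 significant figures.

carbon steel: f(T) = -0.054·(T−10) [T>10 °C] = -0.0162
  SO₂ term: 1.77·16.4^0.52·exp(0.02·54-0.0162) = 21.96
  Cl⁻ term: 0.102·483.1^0.62·exp(0.033·54+0.04·10.3) = 42.22
  sum: 21.96 + 42.22 → r_corr = 64.19 μm/a
Power-law: D(16) = r_corr · 16^0.523
  D(16) = 64.19 × 16^0.523 = 64.19 × 4.263 = 273.6 μm

D(16) = 274 μm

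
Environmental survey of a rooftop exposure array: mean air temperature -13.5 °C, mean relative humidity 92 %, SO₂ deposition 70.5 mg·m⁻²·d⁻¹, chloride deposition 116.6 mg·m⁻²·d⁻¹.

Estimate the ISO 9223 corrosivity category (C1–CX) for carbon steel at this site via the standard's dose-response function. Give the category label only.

C3

carbon steel: temperature factor f = +0.150·(-23.5) = -3.5250
  sulphur-dioxide contribution → 3.001 μm/a
  chloride contribution → 23.66 μm/a
  total first-year rate 26.66 μm/a
26.7 μm/a falls in (25, 50] for carbon steel → category C3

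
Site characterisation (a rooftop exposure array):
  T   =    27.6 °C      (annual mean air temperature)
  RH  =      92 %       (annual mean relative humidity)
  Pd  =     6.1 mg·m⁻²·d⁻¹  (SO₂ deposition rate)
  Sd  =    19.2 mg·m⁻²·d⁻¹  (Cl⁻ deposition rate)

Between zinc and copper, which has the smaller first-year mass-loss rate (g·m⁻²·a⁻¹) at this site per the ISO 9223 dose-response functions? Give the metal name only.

zinc

zinc: temperature factor f = -0.071·(17.6) = -1.2496
  SO₂ term: 0.0129·6.1^0.44·exp(0.046·92-1.2496) = 0.5641
  Cl⁻ term: 0.0175·19.2^0.57·exp(0.008·92+0.085·27.6) = 2.056
  r_corr = 0.5641 + 2.056 = 2.62 μm/a
  mass loss = 2.62 μm/a × 7.14 g/cm³ = 18.71 g·m⁻²·a⁻¹
copper: f(T) = -0.080·(T−10) [T>10 °C] = -1.4080
  SO₂ term: 0.0053·6.1^0.26·exp(0.059·92-1.4080) = 0.4724
  Cl⁻ term: 0.01025·19.2^0.27·exp(0.036·92+0.049·27.6) = 2.415
  r_corr = 0.4724 + 2.415 = 2.888 μm/a
  mass loss = 2.888 μm/a × 8.96 g/cm³ = 25.87 g·m⁻²·a⁻¹
Ordering by g·m⁻²·a⁻¹: copper (25.9) > zinc (18.7)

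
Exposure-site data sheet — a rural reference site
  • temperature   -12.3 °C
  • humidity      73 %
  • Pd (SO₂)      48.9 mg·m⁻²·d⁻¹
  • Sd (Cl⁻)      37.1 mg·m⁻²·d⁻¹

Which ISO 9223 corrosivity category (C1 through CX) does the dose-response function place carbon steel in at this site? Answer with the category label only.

C2

carbon steel: f(T) = +0.150·(T−10) [T≤10 °C] = -3.3450
  Pd branch = 1.77·Pd^0.52·e^(0.02·RH+f) = 2.031 μm/a
  Cl⁻ term: 0.102·37.1^0.62·exp(0.033·73+0.04·-12.3) = 6.519
  sum: 2.031 + 6.519 → r_corr = 8.55 μm/a
ISO 9223 Table 2 (carbon steel): 1.3 < 8.55 ≤ 25 μm/a ⇒ C2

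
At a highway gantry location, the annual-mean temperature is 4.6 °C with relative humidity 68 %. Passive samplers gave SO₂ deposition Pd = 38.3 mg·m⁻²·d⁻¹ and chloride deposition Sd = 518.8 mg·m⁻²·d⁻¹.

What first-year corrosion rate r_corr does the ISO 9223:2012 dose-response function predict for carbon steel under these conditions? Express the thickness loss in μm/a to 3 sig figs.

r_corr = 76.2 μm/a

carbon steel: T≤10 °C ⇒ hinge +0.150·(4.6−10) = -0.8100
  Pd branch = 1.77·Pd^0.52·e^(0.02·RH+f) = 20.42 μm/a
  Sd branch = 0.102·Sd^0.62·e^(0.033·RH+0.04·T) = 55.77 μm/a
  r_corr = 20.42 + 55.77 = 76.19 μm/a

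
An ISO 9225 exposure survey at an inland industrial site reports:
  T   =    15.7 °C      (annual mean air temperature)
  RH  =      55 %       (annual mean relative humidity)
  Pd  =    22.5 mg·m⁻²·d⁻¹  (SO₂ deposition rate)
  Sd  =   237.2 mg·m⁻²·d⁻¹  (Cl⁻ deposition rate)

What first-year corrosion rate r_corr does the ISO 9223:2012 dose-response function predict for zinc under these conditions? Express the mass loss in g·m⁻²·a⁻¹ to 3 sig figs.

r_corr = 19.7 g·m⁻²·a⁻¹

zinc: f(T) = -0.071·(T−10) [T>10 °C] = -0.4047
  sulphur-dioxide contribution → 0.4252 μm/a
  chloride contribution → 2.331 μm/a
  ⇒ r_corr(zinc) = 2.756 μm/a
Convert to mass loss: 2.756 μm/a × 7.14 g/cm³ = 19.68 g·m⁻²·a⁻¹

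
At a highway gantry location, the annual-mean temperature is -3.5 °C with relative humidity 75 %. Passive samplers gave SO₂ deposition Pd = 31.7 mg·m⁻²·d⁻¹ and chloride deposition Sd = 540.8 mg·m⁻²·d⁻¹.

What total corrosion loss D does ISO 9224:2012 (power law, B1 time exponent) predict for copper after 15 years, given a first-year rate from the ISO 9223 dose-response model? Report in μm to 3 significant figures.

D(15) = 5.49 μm

copper: temperature factor f = +0.126·(-13.5) = -1.7010
  Pd branch = 0.0053·Pd^0.26·e^(0.059·RH+f) = 0.1984 μm/a
  Cl⁻ term: 0.01025·540.8^0.27·exp(0.036·75+0.049·-3.5) = 0.7027
  r_corr = 0.1984 + 0.7027 = 0.9011 μm/a
ISO 9224: D(t) = r_corr · t^b with b = 0.667 (copper, B1)
  D(15) = 0.9011 × 15^0.667 = 0.9011 × 6.088 = 5.486 μm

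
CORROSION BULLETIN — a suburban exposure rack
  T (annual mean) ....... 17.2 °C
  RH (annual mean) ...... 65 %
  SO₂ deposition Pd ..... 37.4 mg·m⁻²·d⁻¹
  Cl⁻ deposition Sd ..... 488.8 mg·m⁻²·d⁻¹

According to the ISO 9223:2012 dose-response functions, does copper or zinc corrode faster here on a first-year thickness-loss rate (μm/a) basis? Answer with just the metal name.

zinc

copper: T>10 °C ⇒ hinge -0.080·(17.2−10) = -0.5760
  SO₂ term: 0.0053·37.4^0.26·exp(0.059·65-0.5760) = 0.3537
  Sd branch = 0.01025·Sd^0.27·e^(0.036·RH+0.049·T) = 1.315 μm/a
  r_corr = 0.3537 + 1.315 = 1.669 μm/a
zinc: f(T) = -0.071·(T−10) [T>10 °C] = -0.5112
  SO₂ term: 0.0129·37.4^0.44·exp(0.046·65-0.5112) = 0.7572
  Cl⁻ term: 0.0175·488.8^0.57·exp(0.008·65+0.085·17.2) = 4.331
  sum: 0.7572 + 4.331 → r_corr = 5.088 μm/a
Ordering by μm/a: zinc (5.09) > copper (1.67)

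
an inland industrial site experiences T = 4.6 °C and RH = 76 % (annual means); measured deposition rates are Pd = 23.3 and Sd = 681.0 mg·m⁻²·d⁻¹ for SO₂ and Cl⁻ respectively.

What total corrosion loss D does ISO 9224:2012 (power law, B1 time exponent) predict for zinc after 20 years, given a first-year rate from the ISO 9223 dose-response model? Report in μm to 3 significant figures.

zinc: T≤10 °C ⇒ hinge +0.038·(4.6−10) = -0.2052
  sulphur-dioxide contribution → 1.385 μm/a
  chloride contribution → 1.958 μm/a
  ⇒ r_corr(zinc) = 3.343 μm/a
Long-term exponent b (ISO 9224 Table 2, B1) = 0.813
  D(20) = 3.343 × 20^0.813 = 3.343 × 11.42 = 38.18 μm

D(20) = 38.2 μm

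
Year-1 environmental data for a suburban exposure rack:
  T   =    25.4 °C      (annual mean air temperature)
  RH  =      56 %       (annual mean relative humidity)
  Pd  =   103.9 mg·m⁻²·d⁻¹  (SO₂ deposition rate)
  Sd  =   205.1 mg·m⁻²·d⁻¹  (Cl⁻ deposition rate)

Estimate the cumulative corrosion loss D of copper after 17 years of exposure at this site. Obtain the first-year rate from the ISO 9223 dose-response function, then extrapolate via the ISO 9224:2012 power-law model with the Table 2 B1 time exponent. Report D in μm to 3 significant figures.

copper: T>10 °C ⇒ hinge -0.080·(25.4−10) = -1.2320
  SO₂ term: 0.0053·103.9^0.26·exp(0.059·56-1.2320) = 0.1408
  Sd branch = 0.01025·Sd^0.27·e^(0.036·RH+0.049·T) = 1.125 μm/a
  sum: 0.1408 + 1.125 → r_corr = 1.265 μm/a
Long-term exponent b (ISO 9224 Table 2, B1) = 0.667
  D(17) = 1.265 × 17^0.667 = 1.265 × 6.618 = 8.374 μm

D(17) = 8.37 μm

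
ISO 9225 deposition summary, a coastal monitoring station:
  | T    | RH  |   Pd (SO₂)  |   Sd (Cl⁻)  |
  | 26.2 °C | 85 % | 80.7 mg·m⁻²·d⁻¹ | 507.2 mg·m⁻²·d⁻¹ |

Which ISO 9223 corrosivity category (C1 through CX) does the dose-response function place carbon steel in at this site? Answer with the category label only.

CX

carbon steel: f(T) = -0.054·(T−10) [T>10 °C] = -0.8748
  sulphur-dioxide contribution → 39.62 μm/a
  chloride contribution → 228.6 μm/a
  ⇒ r_corr(carbon steel) = 268.3 μm/a
268 μm/a falls in (200, 700] for carbon steel → category CX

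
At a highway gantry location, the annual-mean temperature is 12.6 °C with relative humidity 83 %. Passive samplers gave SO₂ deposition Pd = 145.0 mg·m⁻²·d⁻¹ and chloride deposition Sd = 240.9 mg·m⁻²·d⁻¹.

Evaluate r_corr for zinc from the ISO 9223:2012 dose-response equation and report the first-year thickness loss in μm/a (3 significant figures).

r_corr = 6.62 μm/a

zinc: f(T) = -0.071·(T−10) [T>10 °C] = -0.1846
  Pd branch = 0.0129·Pd^0.44·e^(0.046·RH+f) = 4.361 μm/a
  Cl⁻ term: 0.0175·240.9^0.57·exp(0.008·83+0.085·12.6) = 2.26
  r_corr = 4.361 + 2.26 = 6.621 μm/a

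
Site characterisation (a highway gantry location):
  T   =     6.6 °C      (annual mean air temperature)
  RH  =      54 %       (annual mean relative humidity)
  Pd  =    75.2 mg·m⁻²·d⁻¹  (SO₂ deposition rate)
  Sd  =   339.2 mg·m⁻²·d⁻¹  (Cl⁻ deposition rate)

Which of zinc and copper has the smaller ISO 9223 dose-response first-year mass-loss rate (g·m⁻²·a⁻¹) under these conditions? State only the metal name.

copper

zinc: T≤10 °C ⇒ hinge +0.038·(6.6−10) = -0.1292
  sulphur-dioxide contribution → 0.9095 μm/a
  chloride contribution → 1.308 μm/a
  ⇒ r_corr(zinc) = 2.218 μm/a
  mass loss = 2.218 μm/a × 7.14 g/cm³ = 15.83 g·m⁻²·a⁻¹
copper: temperature factor f = +0.126·(-3.4) = -0.4284
  sulphur-dioxide contribution → 0.2569 μm/a
  chloride contribution → 0.4772 μm/a
  ⇒ r_corr(copper) = 0.734 μm/a
  mass loss = 0.734 μm/a × 8.96 g/cm³ = 6.577 g·m⁻²·a⁻¹
Ordering by g·m⁻²·a⁻¹: zinc (15.8) > copper (6.58)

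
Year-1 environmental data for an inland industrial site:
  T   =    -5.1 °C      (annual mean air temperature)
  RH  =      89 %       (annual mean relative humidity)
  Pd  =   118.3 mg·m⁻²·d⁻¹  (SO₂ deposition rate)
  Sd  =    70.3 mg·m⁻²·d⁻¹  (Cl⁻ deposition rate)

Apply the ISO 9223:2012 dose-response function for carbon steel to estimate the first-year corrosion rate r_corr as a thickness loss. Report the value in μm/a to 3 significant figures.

carbon steel: T≤10 °C ⇒ hinge +0.150·(-5.1−10) = -2.2650
  sulphur-dioxide contribution → 13.04 μm/a
  chloride contribution → 21.91 μm/a
  ⇒ r_corr(carbon steel) = 34.95 μm/a

r_corr = 35.0 μm/a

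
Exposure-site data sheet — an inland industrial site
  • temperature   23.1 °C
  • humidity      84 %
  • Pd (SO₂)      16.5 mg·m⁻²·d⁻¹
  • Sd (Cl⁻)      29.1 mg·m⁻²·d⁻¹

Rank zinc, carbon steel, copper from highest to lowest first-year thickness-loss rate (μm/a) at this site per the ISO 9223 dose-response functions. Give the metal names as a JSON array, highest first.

zinc: T>10 °C ⇒ hinge -0.071·(23.1−10) = -0.9301
  Pd branch = 0.0129·Pd^0.44·e^(0.046·RH+f) = 0.8326 μm/a
  Cl⁻ term: 0.0175·29.1^0.57·exp(0.008·84+0.085·23.1) = 1.667
  sum: 0.8326 + 1.667 → r_corr = 2.5 μm/a
carbon steel: T>10 °C ⇒ hinge -0.054·(23.1−10) = -0.7074
  SO₂ term: 1.77·16.5^0.52·exp(0.02·84-0.7074) = 20.11
  Cl⁻ term: 0.102·29.1^0.62·exp(0.033·84+0.04·23.1) = 33.22
  r_corr = 20.11 + 33.22 = 53.33 μm/a
copper: T>10 °C ⇒ hinge -0.080·(23.1−10) = -1.0480
  Pd branch = 0.0053·Pd^0.26·e^(0.059·RH+f) = 0.5471 μm/a
  Cl⁻ term: 0.01025·29.1^0.27·exp(0.036·84+0.049·23.1) = 1.625
  sum: 0.5471 + 1.625 → r_corr = 2.172 μm/a
Ordering by μm/a: carbon steel (53.3) > zinc (2.5) > copper (2.17)

["carbon steel", "zinc", "copper"]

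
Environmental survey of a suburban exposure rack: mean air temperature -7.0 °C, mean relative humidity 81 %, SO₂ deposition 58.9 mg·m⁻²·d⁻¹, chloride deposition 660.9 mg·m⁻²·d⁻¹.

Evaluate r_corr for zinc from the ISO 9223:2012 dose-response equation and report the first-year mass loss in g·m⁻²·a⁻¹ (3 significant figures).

r_corr = 17.4 g·m⁻²·a⁻¹

zinc: temperature factor f = +0.038·(-17.0) = -0.6460
  sulphur-dioxide contribution → 1.687 μm/a
  chloride contribution → 0.7474 μm/a
  total first-year rate 2.434 μm/a
Convert to mass loss: 2.434 μm/a × 7.14 g/cm³ = 17.38 g·m⁻²·a⁻¹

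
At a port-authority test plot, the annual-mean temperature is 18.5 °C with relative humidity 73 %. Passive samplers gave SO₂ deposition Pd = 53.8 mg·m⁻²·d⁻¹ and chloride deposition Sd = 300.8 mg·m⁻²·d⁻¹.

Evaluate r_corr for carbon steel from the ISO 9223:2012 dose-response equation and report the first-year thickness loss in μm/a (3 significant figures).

r_corr = 120 μm/a

carbon steel: f(T) = -0.054·(T−10) [T>10 °C] = -0.4590
  SO₂ term: 1.77·53.8^0.52·exp(0.02·73-0.4590) = 38.26
  Sd branch = 0.102·Sd^0.62·e^(0.033·RH+0.04·T) = 81.79 μm/a
  sum: 38.26 + 81.79 → r_corr = 120.1 μm/a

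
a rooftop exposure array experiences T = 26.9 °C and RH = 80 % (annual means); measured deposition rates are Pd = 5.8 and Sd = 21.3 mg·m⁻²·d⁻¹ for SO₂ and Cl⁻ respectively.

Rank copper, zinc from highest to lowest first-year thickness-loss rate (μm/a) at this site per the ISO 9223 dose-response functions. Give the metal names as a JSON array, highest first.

["zinc", "copper"]

copper: temperature factor f = -0.080·(16.9) = -1.3520
  sulphur-dioxide contribution → 0.2429 μm/a
  chloride contribution → 1.558 μm/a
  ⇒ r_corr(copper) = 1.801 μm/a
zinc: T>10 °C ⇒ hinge -0.071·(26.9−10) = -1.1999
  sulphur-dioxide contribution → 0.3339 μm/a
  chloride contribution → 1.867 μm/a
  ⇒ r_corr(zinc) = 2.201 μm/a
Ordering by μm/a: zinc (2.2) > copper (1.8)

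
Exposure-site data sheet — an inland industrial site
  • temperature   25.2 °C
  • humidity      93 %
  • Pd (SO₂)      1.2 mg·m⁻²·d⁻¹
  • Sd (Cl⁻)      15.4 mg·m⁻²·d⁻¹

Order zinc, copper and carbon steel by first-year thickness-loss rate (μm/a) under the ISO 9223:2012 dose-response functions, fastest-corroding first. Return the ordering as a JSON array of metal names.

zinc: T>10 °C ⇒ hinge -0.071·(25.2−10) = -1.0792
  SO₂ term: 0.0129·1.2^0.44·exp(0.046·93-1.0792) = 0.3425
  Sd branch = 0.0175·Sd^0.57·e^(0.008·RH+0.085·T) = 1.49 μm/a
  sum: 0.3425 + 1.49 → r_corr = 1.833 μm/a
copper: temperature factor f = -0.080·(15.2) = -1.2160
  SO₂ term: 0.0053·1.2^0.26·exp(0.059·93-1.2160) = 0.3979
  Cl⁻ term: 0.01025·15.4^0.27·exp(0.036·93+0.049·25.2) = 2.097
  r_corr = 0.3979 + 2.097 = 2.495 μm/a
carbon steel: f(T) = -0.054·(T−10) [T>10 °C] = -0.8208
  SO₂ term: 1.77·1.2^0.52·exp(0.02·93-0.8208) = 5.501
  Cl⁻ term: 0.102·15.4^0.62·exp(0.033·93+0.04·25.2) = 32.77
  sum: 5.501 + 32.77 → r_corr = 38.27 μm/a
Ordering by μm/a: carbon steel (38.3) > copper (2.5) > zinc (1.83)

["carbon steel", "copper", "zinc"]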